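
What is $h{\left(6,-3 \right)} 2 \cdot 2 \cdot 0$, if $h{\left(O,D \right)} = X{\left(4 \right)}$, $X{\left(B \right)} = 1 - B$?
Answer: $0$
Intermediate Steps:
$h{\left(O,D \right)} = -3$ ($h{\left(O,D \right)} = 1 - 4 = -3$)
$h{\left(6,-3 \right)} 2 \cdot 2 \cdot 0 = - 3 \cdot 2 \cdot 2 \cdot 0 = - 3 \cdot 4 \cdot 0 = \left(-3\right) 0 = 0$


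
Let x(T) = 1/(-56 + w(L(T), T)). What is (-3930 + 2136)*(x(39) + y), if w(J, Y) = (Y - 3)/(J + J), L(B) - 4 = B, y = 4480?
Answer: -9604319829/1195 ≈ -8.0371e+6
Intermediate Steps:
L(B) = 4 + B
w(J, Y) = (-3 + Y)/(2*J) (w(J, Y) = (-3 + Y)/((2*J)) = (-3 + Y)*(1/(2*J)) = (-3 + Y)/(2*J))
x(T) = 1/(-56 + (-3 + T)/(2*(4 + T)))
(-3930 + 2136)*(x(39) + y) = (-3930 + 2136)*(2*(4 + 39)/(-451 - 111*39) + 4480) = -1794*(2*43/(-451 - 4329) + 4480) = -1794*(2*43/(-4780) + 4480) = -1794*(2*(-1/4780)*43 + 4480) = -1794*(-43/2390 + 4480) = -1794*10707157/2390 = -9604319829/1195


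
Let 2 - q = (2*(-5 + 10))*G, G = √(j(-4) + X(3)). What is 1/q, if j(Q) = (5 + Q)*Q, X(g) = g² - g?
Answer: -1/98 - 5*√2/98 ≈ -0.082358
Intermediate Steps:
j(Q) = Q*(5 + Q)
G = √2 (G = √(-4*(5 - 4) + 3*(-1 + 3)) = √(-4*1 + 3*2) = √(-4 + 6) = √2 ≈ 1.4142)
q = 2 - 10*√2 (q = 2 - 2*(-5 + 10)*√2 = 2 - 2*5*√2 = 2 - 10*√2 ≈ -12.142)
1/q = 1/(2 - 10*√2)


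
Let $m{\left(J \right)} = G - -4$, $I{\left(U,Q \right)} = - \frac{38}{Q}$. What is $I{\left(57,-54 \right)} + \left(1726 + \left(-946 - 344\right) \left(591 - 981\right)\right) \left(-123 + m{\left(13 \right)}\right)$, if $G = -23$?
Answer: $- \frac{1935502865}{27} \approx -7.1685 \cdot 10^{7}$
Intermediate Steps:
$m{\left(J \right)} = -19$ ($m{\left(J \right)} = -23 - -4 = -23 + 4 = -19$)
$I{\left(57,-54 \right)} + \left(1726 + \left(-946 - 344\right) \left(591 - 981\right)\right) \left(-123 + m{\left(13 \right)}\right) = - \frac{38}{-54} + \left(1726 + \left(-946 - 344\right) \left(591 - 981\right)\right) \left(-123 - 19\right) = \left(-38\right) \left(- \frac{1}{54}\right) + \left(1726 - -503100\right) \left(-142\right) = \frac{19}{27} + \left(1726 + 503100\right) \left(-142\right) = \frac{19}{27} + 504826 \left(-142\right) = \frac{19}{27} - 71685292 = - \frac{1935502865}{27}$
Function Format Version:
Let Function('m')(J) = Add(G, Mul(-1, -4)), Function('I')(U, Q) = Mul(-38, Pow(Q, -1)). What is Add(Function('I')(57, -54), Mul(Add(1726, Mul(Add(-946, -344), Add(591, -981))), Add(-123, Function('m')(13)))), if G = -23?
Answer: Rational(-1935502865, 27) ≈ -7.1685e+7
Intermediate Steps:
Function('m')(J) = -19 (Function('m')(J) = Add(-23, Mul(-1, -4)) = Add(-23, 4) = -19)
Add(Function('I')(57, -54), Mul(Add(1726, Mul(Add(-946, -344), Add(591, -981))), Add(-123, Function('m')(13)))) = Add(Mul(-38, Pow(-54, -1)), Mul(Add(1726, Mul(Add(-946, -344), Add(591, -981))), Add(-123, -19))) = Add(Mul(-38, Rational(-1, 54)), Mul(Add(1726, Mul(-1290, -390)), -142)) = Add(Rational(19, 27), Mul(Add(1726, 503100), -142)) = Add(Rational(19, 27), Mul(504826, -142)) = Add(Rational(19, 27), -71685292) = Rational(-1935502865, 27)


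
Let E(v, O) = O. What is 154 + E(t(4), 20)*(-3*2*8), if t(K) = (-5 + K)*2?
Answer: -806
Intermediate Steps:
t(K) = -10 + 2*K
154 + E(t(4), 20)*(-3*2*8) = 154 + 20*(-3*2*8) = 154 + 20*(-6*8) = 154 + 20*(-48) = 154 - 960 = -806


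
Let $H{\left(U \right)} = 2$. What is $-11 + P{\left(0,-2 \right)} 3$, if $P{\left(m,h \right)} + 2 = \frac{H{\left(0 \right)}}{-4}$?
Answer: $- \frac{37}{2} \approx -18.5$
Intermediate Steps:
$P{\left(m,h \right)} = - \frac{5}{2}$ ($P{\left(m,h \right)} = -2 + \frac{2}{-4} = -2 + 2 \left(- \frac{1}{4}\right) = -2 - \frac{1}{2} = - \frac{5}{2}$)
$-11 + P{\left(0,-2 \right)} 3 = -11 - \frac{15}{2} = - \frac{37}{2}$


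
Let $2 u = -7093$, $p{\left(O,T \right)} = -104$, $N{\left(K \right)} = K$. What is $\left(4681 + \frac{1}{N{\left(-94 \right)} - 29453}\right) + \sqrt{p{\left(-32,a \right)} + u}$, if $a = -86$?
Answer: $\frac{138309506}{29547} + \frac{7 i \sqrt{298}}{2} \approx 4681.0 + 60.419 i$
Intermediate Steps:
$u = - \frac{7093}{2}$ ($u = \frac{1}{2} \left(-7093\right) = - \frac{7093}{2} \approx -3546.5$)
$\left(4681 + \frac{1}{N{\left(-94 \right)} - 29453}\right) + \sqrt{p{\left(-32,a \right)} + u} = \left(4681 + \frac{1}{-94 - 29453}\right) + \sqrt{-104 - \frac{7093}{2}} = \left(4681 + \frac{1}{-29547}\right) + \sqrt{- \frac{7301}{2}} = \left(4681 - \frac{1}{29547}\right) + \frac{7 i \sqrt{298}}{2} = \frac{138309506}{29547} + \frac{7 i \sqrt{298}}{2}$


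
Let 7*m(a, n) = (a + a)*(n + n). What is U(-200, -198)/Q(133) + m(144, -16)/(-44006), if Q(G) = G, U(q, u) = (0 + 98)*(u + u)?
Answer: -853804872/2926399 ≈ -291.76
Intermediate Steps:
U(q, u) = 196*u (U(q, u) = 98*(2*u) = 196*u)
m(a, n) = 4*a*n/7 (m(a, n) = ((a + a)*(n + n))/7 = ((2*a)*(2*n))/7 = (4*a*n)/7 = 4*a*n/7)
U(-200, -198)/Q(133) + m(144, -16)/(-44006) = (196*(-198))/133 + ((4/7)*144*(-16))/(-44006) = -38808*1/133 - 9216/7*(-1/44006) = -5544/19 + 4608/154021 = -853804872/2926399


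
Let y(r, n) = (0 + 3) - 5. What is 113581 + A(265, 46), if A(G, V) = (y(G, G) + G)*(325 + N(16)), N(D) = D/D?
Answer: 199319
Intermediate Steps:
y(r, n) = -2 (y(r, n) = 3 - 5 = -2)
N(D) = 1
A(G, V) = -652 + 326*G (A(G, V) = (-2 + G)*(325 + 1) = (-2 + G)*326 = -652 + 326*G)
113581 + A(265, 46) = 113581 + (-652 + 326*265) = 113581 + (-652 + 86390) = 113581 + 85738 = 199319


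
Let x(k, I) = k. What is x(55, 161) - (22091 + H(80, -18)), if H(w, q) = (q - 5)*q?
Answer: -22450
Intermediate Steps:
H(w, q) = q*(-5 + q) (H(w, q) = (-5 + q)*q = q*(-5 + q))
x(55, 161) - (22091 + H(80, -18)) = 55 - (22091 - 18*(-5 - 18)) = 55 - (22091 - 18*(-23)) = 55 - (22091 + 414) = 55 - 1*22505 = 55 - 22505 = -22450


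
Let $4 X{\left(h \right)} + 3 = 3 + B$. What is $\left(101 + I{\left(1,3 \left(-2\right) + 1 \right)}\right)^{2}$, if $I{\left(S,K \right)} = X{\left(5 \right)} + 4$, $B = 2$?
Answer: $\frac{44521}{4} \approx 11130.0$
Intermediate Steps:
$X{\left(h \right)} = \frac{1}{2}$ ($X{\left(h \right)} = - \frac{3}{4} + \frac{3 + 2}{4} = - \frac{3}{4} + \frac{1}{4} \cdot 5 = - \frac{3}{4} + \frac{5}{4} = \frac{1}{2}$)
$I{\left(S,K \right)} = \frac{9}{2}$ ($I{\left(S,K \right)} = \frac{1}{2} + 4 = \frac{9}{2}$)
$\left(101 + I{\left(1,3 \left(-2\right) + 1 \right)}\right)^{2} = \left(101 + \frac{9}{2}\right)^{2} = \left(\frac{211}{2}\right)^{2} = \frac{44521}{4}$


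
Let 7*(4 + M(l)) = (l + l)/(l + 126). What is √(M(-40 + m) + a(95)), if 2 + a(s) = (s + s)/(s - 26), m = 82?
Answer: I*√2962722/966 ≈ 1.7818*I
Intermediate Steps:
M(l) = -4 + 2*l/(7*(126 + l)) (M(l) = -4 + ((l + l)/(l + 126))/7 = -4 + ((2*l)/(126 + l))/7 = -4 + (2*l/(126 + l))/7 = -4 + 2*l/(7*(126 + l)))
a(s) = -2 + 2*s/(-26 + s) (a(s) = -2 + (s + s)/(s - 26) = -2 + (2*s)/(-26 + s) = -2 + 2*s/(-26 + s))
√(M(-40 + m) + a(95)) = √(2*(-1764 - 13*(-40 + 82))/(7*(126 + (-40 + 82))) + 52/(-26 + 95)) = √(2*(-1764 - 13*42)/(7*(126 + 42)) + 52/69) = √((2/7)*(-1764 - 546)/168 + 52*(1/69)) = √((2/7)*(1/168)*(-2310) + 52/69) = √(-55/14 + 52/69) = √(-3067/966) = I*√2962722/966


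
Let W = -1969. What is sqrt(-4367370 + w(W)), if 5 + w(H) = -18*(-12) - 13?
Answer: 2*I*sqrt(1091793) ≈ 2089.8*I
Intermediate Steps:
w(H) = 198 (w(H) = -5 + (-18*(-12) - 13) = -5 + (216 - 13) = -5 + 203 = 198)
sqrt(-4367370 + w(W)) = sqrt(-4367370 + 198) = sqrt(-4367172) = 2*I*sqrt(1091793)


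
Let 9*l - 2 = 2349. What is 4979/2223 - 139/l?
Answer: 686512/402021 ≈ 1.7077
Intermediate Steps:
l = 2351/9 (l = 2/9 + (⅑)*2349 = 2/9 + 261 = 2351/9 ≈ 261.22)
4979/2223 - 139/l = 4979/2223 - 139/2351/9 = 4979*(1/2223) - 139*9/2351 = 383/171 - 1251/2351 = 686512/402021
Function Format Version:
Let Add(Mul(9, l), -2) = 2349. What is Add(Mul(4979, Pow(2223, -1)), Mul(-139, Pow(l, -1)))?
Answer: Rational(686512, 402021) ≈ 1.7077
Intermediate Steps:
l = Rational(2351, 9) (l = Add(Rational(2, 9), Mul(Rational(1, 9), 2349)) = Add(Rational(2, 9), 261) = Rational(2351, 9) ≈ 261.22)
Add(Mul(4979, Pow(2223, -1)), Mul(-139, Pow(l, -1))) = Add(Mul(4979, Pow(2223, -1)), Mul(-139, Pow(Rational(2351, 9), -1))) = Add(Mul(4979, Rational(1, 2223)), Mul(-139, Rational(9, 2351))) = Add(Rational(383, 171), Rational(-1251, 2351)) = Rational(686512, 402021)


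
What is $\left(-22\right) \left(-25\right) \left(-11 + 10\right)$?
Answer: $-550$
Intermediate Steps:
$\left(-22\right) \left(-25\right) \left(-11 + 10\right) = 550 \left(-1\right) = -550$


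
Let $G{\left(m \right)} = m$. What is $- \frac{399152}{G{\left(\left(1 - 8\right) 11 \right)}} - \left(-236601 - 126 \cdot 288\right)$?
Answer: $\frac{21411605}{77} \approx 2.7807 \cdot 10^{5}$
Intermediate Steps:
$- \frac{399152}{G{\left(\left(1 - 8\right) 11 \right)}} - \left(-236601 - 126 \cdot 288\right) = - \frac{399152}{\left(1 - 8\right) 11} - \left(-236601 - 126 \cdot 288\right) = - \frac{399152}{\left(-7\right) 11} - \left(-236601 - 36288\right) = - \frac{399152}{-77} - \left(-236601 - 36288\right) = \left(-399152\right) \left(- \frac{1}{77}\right) - -272889 = \frac{399152}{77} + 272889 = \frac{21411605}{77}$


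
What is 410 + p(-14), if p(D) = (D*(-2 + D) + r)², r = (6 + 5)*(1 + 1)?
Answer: 60926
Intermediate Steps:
r = 22 (r = 11*2 = 22)
p(D) = (22 + D*(-2 + D))² (p(D) = (D*(-2 + D) + 22)² = (22 + D*(-2 + D))²)
410 + p(-14) = 410 + (22 + (-14)² - 2*(-14))² = 410 + (22 + 196 + 28)² = 410 + 246² = 410 + 60516 = 60926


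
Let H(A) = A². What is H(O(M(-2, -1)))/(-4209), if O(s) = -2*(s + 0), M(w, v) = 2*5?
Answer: -400/4209 ≈ -0.095034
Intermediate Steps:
M(w, v) = 10
O(s) = -2*s
H(O(M(-2, -1)))/(-4209) = (-2*10)²/(-4209) = (-20)²*(-1/4209) = 400*(-1/4209) = -400/4209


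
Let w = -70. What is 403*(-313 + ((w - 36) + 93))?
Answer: -131378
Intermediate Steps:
403*(-313 + ((w - 36) + 93)) = 403*(-313 + ((-70 - 36) + 93)) = 403*(-313 + (-106 + 93)) = 403*(-313 - 13) = 403*(-326) = -131378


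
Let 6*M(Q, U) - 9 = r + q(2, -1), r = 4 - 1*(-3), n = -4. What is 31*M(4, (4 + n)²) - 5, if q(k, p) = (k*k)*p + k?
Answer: 202/3 ≈ 67.333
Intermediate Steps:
q(k, p) = k + p*k² (q(k, p) = k²*p + k = p*k² + k = k + p*k²)
r = 7 (r = 4 + 3 = 7)
M(Q, U) = 7/3 (M(Q, U) = 3/2 + (7 + 2*(1 + 2*(-1)))/6 = 3/2 + (7 + 2*(1 - 2))/6 = 3/2 + (7 + 2*(-1))/6 = 3/2 + (7 - 2)/6 = 3/2 + (⅙)*5 = 3/2 + ⅚ = 7/3)
31*M(4, (4 + n)²) - 5 = 31*(7/3) - 5 = 217/3 - 5 = 202/3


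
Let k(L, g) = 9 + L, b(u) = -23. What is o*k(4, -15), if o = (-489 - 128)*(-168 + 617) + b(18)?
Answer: -3601728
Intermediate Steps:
o = -277056 (o = (-489 - 128)*(-168 + 617) - 23 = -617*449 - 23 = -277033 - 23 = -277056)
o*k(4, -15) = -277056*(9 + 4) = -277056*13 = -3601728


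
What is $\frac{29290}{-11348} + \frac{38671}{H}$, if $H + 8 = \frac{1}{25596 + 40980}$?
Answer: $- \frac{14615856283819}{3022012118} \approx -4836.5$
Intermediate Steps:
$H = - \frac{532607}{66576}$ ($H = -8 + \frac{1}{25596 + 40980} = -8 + \frac{1}{66576} = - \frac{532607}{66576} \approx -8.0$)
$\frac{29290}{-11348} + \frac{38671}{H} = \frac{29290}{-11348} + \frac{38671}{- \frac{532607}{66576}} = 29290 \left(- \frac{1}{11348}\right) + 38671 \left(- \frac{66576}{532607}\right) = - \frac{14645}{5674} - \frac{2574560496}{532607} = - \frac{14615856283819}{3022012118}$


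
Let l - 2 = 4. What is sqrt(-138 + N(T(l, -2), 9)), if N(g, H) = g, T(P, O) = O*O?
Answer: I*sqrt(134) ≈ 11.576*I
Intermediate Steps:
l = 6 (l = 2 + 4 = 6)
T(P, O) = O**2
sqrt(-138 + N(T(l, -2), 9)) = sqrt(-138 + (-2)**2) = sqrt(-138 + 4) = sqrt(-134) = I*sqrt(134)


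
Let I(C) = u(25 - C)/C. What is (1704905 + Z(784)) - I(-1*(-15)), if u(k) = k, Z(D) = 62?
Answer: 5114899/3 ≈ 1.7050e+6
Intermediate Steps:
I(C) = (25 - C)/C
(1704905 + Z(784)) - I(-1*(-15)) = (1704905 + 62) - (25 - (-1)*(-15))/((-1*(-15))) = 1704967 - (25 - 1*15)/15 = 1704967 - (25 - 15)/15 = 1704967 - 10/15 = 1704967 - 1*2/3 = 1704967 - 2/3 = 5114899/3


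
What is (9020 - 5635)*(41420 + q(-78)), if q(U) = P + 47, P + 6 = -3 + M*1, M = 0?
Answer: 140335330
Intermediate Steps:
P = -9 (P = -6 + (-3 + 0*1) = -6 + (-3 + 0) = -6 - 3 = -9)
q(U) = 38 (q(U) = -9 + 47 = 38)
(9020 - 5635)*(41420 + q(-78)) = (9020 - 5635)*(41420 + 38) = 3385*41458 = 140335330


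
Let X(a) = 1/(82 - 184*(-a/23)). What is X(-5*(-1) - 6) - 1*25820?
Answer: -1910679/74 ≈ -25820.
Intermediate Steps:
X(a) = 1/(82 + 8*a) (X(a) = 1/(82 - (-8)*a) = 1/(82 + 8*a))
X(-5*(-1) - 6) - 1*25820 = 1/(2*(41 + 4*(-5*(-1) - 6))) - 1*25820 = 1/(2*(41 + 4*(5 - 6))) - 25820 = 1/(2*(41 + 4*(-1))) - 25820 = 1/(2*(41 - 4)) - 25820 = (½)/37 - 25820 = (½)*(1/37) - 25820 = 1/74 - 25820 = -1910679/74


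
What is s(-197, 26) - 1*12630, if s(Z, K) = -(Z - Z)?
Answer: -12630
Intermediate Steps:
s(Z, K) = 0 (s(Z, K) = -1*0 = 0)
s(-197, 26) - 1*12630 = 0 - 1*12630 = 0 - 12630 = -12630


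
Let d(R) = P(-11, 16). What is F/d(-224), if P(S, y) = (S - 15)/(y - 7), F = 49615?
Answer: -446535/26 ≈ -17174.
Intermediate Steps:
P(S, y) = (-15 + S)/(-7 + y)
d(R) = -26/9 (d(R) = (-15 - 11)/(-7 + 16) = -26/9)
F/d(-224) = 49615/(-26/9) = 49615*(-9/26) = -446535/26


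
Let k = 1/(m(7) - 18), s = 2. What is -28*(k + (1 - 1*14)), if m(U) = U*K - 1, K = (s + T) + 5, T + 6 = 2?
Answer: 350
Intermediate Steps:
T = -4 (T = -6 + 2 = -4)
K = 3 (K = (2 - 4) + 5 = -2 + 5 = 3)
m(U) = -1 + 3*U (m(U) = U*3 - 1 = 3*U - 1 = -1 + 3*U)
k = 1/2 (k = 1/((-1 + 3*7) - 18) = 1/((-1 + 21) - 18) = 1/(20 - 18) = 1/2 ≈ 0.50000)
-28*(k + (1 - 1*14)) = -28*(1/2 + (1 - 1*14)) = -28*(1/2 + (1 - 14)) = -28*(1/2 - 13) = -28*(-25/2) = 350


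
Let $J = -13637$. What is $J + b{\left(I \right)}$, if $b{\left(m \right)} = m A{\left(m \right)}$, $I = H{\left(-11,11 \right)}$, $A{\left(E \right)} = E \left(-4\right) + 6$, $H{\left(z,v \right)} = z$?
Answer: $-14187$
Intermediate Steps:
$A{\left(E \right)} = 6 - 4 E$ ($A{\left(E \right)} = - 4 E + 6 = 6 - 4 E$)
$I = -11$
$b{\left(m \right)} = m \left(6 - 4 m\right)$
$J + b{\left(I \right)} = -13637 + 2 \left(-11\right) \left(3 - -22\right) = -13637 + 2 \left(-11\right) \left(3 + 22\right) = -13637 + 2 \left(-11\right) 25 = -13637 - 550 = -14187$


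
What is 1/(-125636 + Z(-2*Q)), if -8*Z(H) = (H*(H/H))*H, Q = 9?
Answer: -2/251353 ≈ -7.9569e-6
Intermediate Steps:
Z(H) = -H²/8 (Z(H) = -H*(H/H)*H/8 = -H*1*H/8 = -H*H/8 = -H²/8)
1/(-125636 + Z(-2*Q)) = 1/(-125636 - (-2*9)²/8) = 1/(-125636 - ⅛*(-18)²) = 1/(-125636 - ⅛*324) = 1/(-125636 - 81/2) = 1/(-251353/2) = -2/251353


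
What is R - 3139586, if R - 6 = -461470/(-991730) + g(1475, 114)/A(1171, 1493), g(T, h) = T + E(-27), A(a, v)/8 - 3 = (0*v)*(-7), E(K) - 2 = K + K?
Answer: -7472535385453/2380152 ≈ -3.1395e+6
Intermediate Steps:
E(K) = 2 + 2*K (E(K) = 2 + (K + K) = 2 + 2*K)
A(a, v) = 24 (A(a, v) = 24 + 8*((0*v)*(-7)) = 24 + 8*(0*(-7)) = 24 + 8*0 = 24 + 0 = 24)
g(T, h) = -52 + T (g(T, h) = T + (2 + 2*(-27)) = T + (2 - 54) = T - 52 = -52 + T)
R = 156511619/2380152 (R = 6 + (-461470/(-991730) + (-52 + 1475)/24) = 6 + (-461470*(-1/991730) + 1423*(1/24)) = 6 + (46147/99173 + 1423/24) = 6 + 142230707/2380152 = 156511619/2380152 ≈ 65.757)
R - 3139586 = 156511619/2380152 - 3139586 = -7472535385453/2380152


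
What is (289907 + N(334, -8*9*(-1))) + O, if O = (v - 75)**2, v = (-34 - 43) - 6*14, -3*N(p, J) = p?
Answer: 1036475/3 ≈ 3.4549e+5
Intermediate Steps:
N(p, J) = -p/3
v = -161 (v = -77 - 84 = -161)
O = 55696 (O = (-161 - 75)**2 = (-236)**2 = 55696)
(289907 + N(334, -8*9*(-1))) + O = (289907 - 1/3*334) + 55696 = (289907 - 334/3) + 55696 = 869387/3 + 55696 = 1036475/3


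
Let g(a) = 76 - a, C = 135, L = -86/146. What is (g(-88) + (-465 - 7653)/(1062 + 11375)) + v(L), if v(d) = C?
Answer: 3710545/12437 ≈ 298.35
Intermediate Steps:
L = -43/73 (L = -86*1/146 = -43/73 ≈ -0.58904)
v(d) = 135
(g(-88) + (-465 - 7653)/(1062 + 11375)) + v(L) = ((76 - 1*(-88)) + (-465 - 7653)/(1062 + 11375)) + 135 = ((76 + 88) - 8118/12437) + 135 = (164 - 8118*1/12437) + 135 = (164 - 8118/12437) + 135 = 2031550/12437 + 135 = 3710545/12437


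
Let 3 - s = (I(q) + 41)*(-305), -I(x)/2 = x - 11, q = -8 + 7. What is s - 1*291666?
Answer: -271838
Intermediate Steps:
q = -1
I(x) = 22 - 2*x (I(x) = -2*(x - 11) = -2*(-11 + x) = 22 - 2*x)
s = 19828 (s = 3 - ((22 - 2*(-1)) + 41)*(-305) = 3 - ((22 + 2) + 41)*(-305) = 3 - (24 + 41)*(-305) = 3 - 65*(-305) = 3 - 1*(-19825) = 3 + 19825 = 19828)
s - 1*291666 = 19828 - 1*291666 = 19828 - 291666 = -271838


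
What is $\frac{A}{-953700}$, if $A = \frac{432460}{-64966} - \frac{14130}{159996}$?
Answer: $\frac{68735137}{9718670627160} \approx 7.0725 \cdot 10^{-6}$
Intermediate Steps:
$A = - \frac{5842486645}{866191678}$ ($A = 432460 \left(- \frac{1}{64966}\right) - \frac{2355}{26666} = - \frac{216230}{32483} - \frac{2355}{26666} = - \frac{5842486645}{866191678} \approx -6.745$)
$\frac{A}{-953700} = - \frac{5842486645}{866191678 \left(-953700\right)} = \left(- \frac{5842486645}{866191678}\right) \left(- \frac{1}{953700}\right) = \frac{68735137}{9718670627160}$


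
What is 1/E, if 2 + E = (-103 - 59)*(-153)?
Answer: 1/24784 ≈ 4.0349e-5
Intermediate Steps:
E = 24784 (E = -2 + (-103 - 59)*(-153) = -2 - 162*(-153) = -2 + 24786 = 24784)
1/E = 1/24784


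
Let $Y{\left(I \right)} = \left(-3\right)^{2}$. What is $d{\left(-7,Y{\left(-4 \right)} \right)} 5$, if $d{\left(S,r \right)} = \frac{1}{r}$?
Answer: $\frac{5}{9} \approx 0.55556$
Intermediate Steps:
$Y{\left(I \right)} = 9$
$d{\left(-7,Y{\left(-4 \right)} \right)} 5 = \frac{1}{9} \cdot 5 = \frac{5}{9}$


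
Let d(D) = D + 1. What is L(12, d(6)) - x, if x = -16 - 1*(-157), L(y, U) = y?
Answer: -129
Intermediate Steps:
d(D) = 1 + D
x = 141 (x = -16 + 157 = 141)
L(12, d(6)) - x = 12 - 1*141 = 12 - 141 = -129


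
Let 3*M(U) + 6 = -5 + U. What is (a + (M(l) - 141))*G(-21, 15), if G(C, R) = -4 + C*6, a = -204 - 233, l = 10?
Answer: 225550/3 ≈ 75183.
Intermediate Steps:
M(U) = -11/3 + U/3 (M(U) = -2 + (-5 + U)/3 = -2 + (-5/3 + U/3) = -11/3 + U/3)
a = -437
G(C, R) = -4 + 6*C
(a + (M(l) - 141))*G(-21, 15) = (-437 + ((-11/3 + (⅓)*10) - 141))*(-4 + 6*(-21)) = (-437 + ((-11/3 + 10/3) - 141))*(-4 - 126) = (-437 + (-⅓ - 141))*(-130) = (-437 - 424/3)*(-130) = -1735/3*(-130) = 225550/3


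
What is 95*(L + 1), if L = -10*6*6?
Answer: -34105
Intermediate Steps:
L = -360 (L = -60*6 = -360)
95*(L + 1) = 95*(-360 + 1) = 95*(-359) = -34105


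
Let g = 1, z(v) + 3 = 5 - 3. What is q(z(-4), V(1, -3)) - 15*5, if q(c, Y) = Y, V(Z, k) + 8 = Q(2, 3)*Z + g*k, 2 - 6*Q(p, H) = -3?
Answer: -511/6 ≈ -85.167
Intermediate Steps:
z(v) = -1 (z(v) = -3 + (5 - 3) = -3 + 2 = -1)
Q(p, H) = ⅚ (Q(p, H) = ⅓ - ⅙*(-3) = ⅓ + ½ = ⅚)
V(Z, k) = -8 + k + 5*Z/6 (V(Z, k) = -8 + (5*Z/6 + 1*k) = -8 + (5*Z/6 + k) = -8 + (k + 5*Z/6) = -8 + k + 5*Z/6)
q(z(-4), V(1, -3)) - 15*5 = (-8 - 3 + (⅚)*1) - 15*5 = (-8 - 3 + ⅚) - 75 = -61/6 - 75 = -511/6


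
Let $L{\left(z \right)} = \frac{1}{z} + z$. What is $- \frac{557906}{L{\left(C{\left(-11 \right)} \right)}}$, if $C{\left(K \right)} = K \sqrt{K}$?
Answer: $- \frac{3068483 i \sqrt{11}}{665} \approx - 15304.0 i$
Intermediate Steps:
$C{\left(K \right)} = K^{\frac{3}{2}}$
$L{\left(z \right)} = z + \frac{1}{z}$
$- \frac{557906}{L{\left(C{\left(-11 \right)} \right)}} = - \frac{557906}{\left(-11\right)^{\frac{3}{2}} + \frac{1}{\left(-11\right)^{\frac{3}{2}}}} = - \frac{557906}{- 11 i \sqrt{11} + \frac{1}{\left(-11\right) i \sqrt{11}}} = - \frac{557906}{- 11 i \sqrt{11} + \frac{i \sqrt{11}}{121}} = - \frac{557906}{\left(- \frac{1330}{121}\right) i \sqrt{11}} = - 557906 \frac{11 i \sqrt{11}}{1330} = - \frac{3068483 i \sqrt{11}}{665}$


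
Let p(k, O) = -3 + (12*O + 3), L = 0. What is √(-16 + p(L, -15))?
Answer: 14*I ≈ 14.0*I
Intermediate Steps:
p(k, O) = 12*O (p(k, O) = -3 + (3 + 12*O) = 12*O)
√(-16 + p(L, -15)) = √(-16 + 12*(-15)) = √(-16 - 180) = √(-196) = 14*I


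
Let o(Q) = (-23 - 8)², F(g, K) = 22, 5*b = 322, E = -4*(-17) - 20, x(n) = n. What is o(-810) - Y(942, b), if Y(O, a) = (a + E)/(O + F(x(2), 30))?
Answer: 2315729/2410 ≈ 960.88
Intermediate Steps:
E = 48 (E = 68 - 20 = 48)
b = 322/5 (b = (⅕)*322 = 322/5 ≈ 64.400)
o(Q) = 961 (o(Q) = (-31)² = 961)
Y(O, a) = (48 + a)/(22 + O) (Y(O, a) = (a + 48)/(O + 22) = (48 + a)/(22 + O))
o(-810) - Y(942, b) = 961 - (48 + 322/5)/(22 + 942) = 961 - 562/(964*5) = 961 - 1*281/2410 = 961 - 281/2410 = 2315729/2410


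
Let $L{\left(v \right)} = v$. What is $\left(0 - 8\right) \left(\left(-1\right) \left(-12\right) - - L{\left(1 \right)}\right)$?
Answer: $-104$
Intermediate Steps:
$\left(0 - 8\right) \left(\left(-1\right) \left(-12\right) - - L{\left(1 \right)}\right) = \left(0 - 8\right) \left(\left(-1\right) \left(-12\right) + \left(1 - 0\right)\right) = \left(0 - 8\right) \left(12 + \left(1 + 0\right)\right) = - 8 \left(12 + 1\right) = \left(-8\right) 13 = -104$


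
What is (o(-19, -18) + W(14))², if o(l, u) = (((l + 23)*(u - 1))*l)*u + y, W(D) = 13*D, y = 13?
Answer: 665485209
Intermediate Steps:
o(l, u) = 13 + l*u*(-1 + u)*(23 + l) (o(l, u) = (((l + 23)*(u - 1))*l)*u + 13 = (((23 + l)*(-1 + u))*l)*u + 13 = (((-1 + u)*(23 + l))*l)*u + 13 = (l*(-1 + u)*(23 + l))*u + 13 = l*u*(-1 + u)*(23 + l) + 13 = 13 + l*u*(-1 + u)*(23 + l))
(o(-19, -18) + W(14))² = ((13 + (-19)²*(-18)² - 1*(-18)*(-19)² - 23*(-19)*(-18) + 23*(-19)*(-18)²) + 13*14)² = ((13 + 361*324 - 1*(-18)*361 - 7866 + 23*(-19)*324) + 182)² = ((13 + 116964 + 6498 - 7866 - 141588) + 182)² = (-25979 + 182)² = (-25797)² = 665485209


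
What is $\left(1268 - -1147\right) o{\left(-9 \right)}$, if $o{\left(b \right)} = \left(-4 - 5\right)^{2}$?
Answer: $195615$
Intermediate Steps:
$o{\left(b \right)} = 81$ ($o{\left(b \right)} = \left(-9\right)^{2} = 81$)
$\left(1268 - -1147\right) o{\left(-9 \right)} = \left(1268 - -1147\right) 81 = \left(1268 + 1147\right) 81 = 2415 \cdot 81 = 195615$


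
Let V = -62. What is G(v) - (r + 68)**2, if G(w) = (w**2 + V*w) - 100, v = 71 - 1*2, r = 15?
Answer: -6506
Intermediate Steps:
v = 69 (v = 71 - 2 = 69)
G(w) = -100 + w**2 - 62*w (G(w) = (w**2 - 62*w) - 100 = -100 + w**2 - 62*w)
G(v) - (r + 68)**2 = (-100 + 69**2 - 62*69) - (15 + 68)**2 = (-100 + 4761 - 4278) - 1*83**2 = 383 - 1*6889 = 383 - 6889 = -6506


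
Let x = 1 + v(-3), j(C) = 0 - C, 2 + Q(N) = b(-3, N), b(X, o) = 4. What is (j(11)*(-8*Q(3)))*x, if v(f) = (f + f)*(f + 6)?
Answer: -2992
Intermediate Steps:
Q(N) = 2 (Q(N) = -2 + 4 = 2)
v(f) = 2*f*(6 + f) (v(f) = (2*f)*(6 + f) = 2*f*(6 + f))
j(C) = -C
x = -17 (x = 1 + 2*(-3)*(6 - 3) = 1 + 2*(-3)*3 = 1 - 18 = -17)
(j(11)*(-8*Q(3)))*x = ((-1*11)*(-8*2))*(-17) = -11*(-16)*(-17) = 176*(-17) = -2992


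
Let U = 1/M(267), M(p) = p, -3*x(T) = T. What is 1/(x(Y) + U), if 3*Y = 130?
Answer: -801/11567 ≈ -0.069249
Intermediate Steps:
Y = 130/3 (Y = (⅓)*130 = 130/3 ≈ 43.333)
x(T) = -T/3
U = 1/267 ≈ 0.0037453
1/(x(Y) + U) = 1/(-⅓*130/3 + 1/267) = 1/(-130/9 + 1/267) = 1/(-11567/801) = -801/11567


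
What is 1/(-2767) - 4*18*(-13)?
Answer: 2589911/2767 ≈ 936.00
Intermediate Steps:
1/(-2767) - 4*18*(-13) = -1/2767 - 72*(-13) = -1/2767 + 936 = 2589911/2767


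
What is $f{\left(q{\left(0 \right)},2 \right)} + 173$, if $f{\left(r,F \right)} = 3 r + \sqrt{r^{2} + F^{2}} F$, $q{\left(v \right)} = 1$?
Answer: $176 + 2 \sqrt{5} \approx 180.47$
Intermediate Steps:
$f{\left(r,F \right)} = 3 r + F \sqrt{F^{2} + r^{2}}$ ($f{\left(r,F \right)} = 3 r + \sqrt{F^{2} + r^{2}} F = 3 r + F \sqrt{F^{2} + r^{2}}$)
$f{\left(q{\left(0 \right)},2 \right)} + 173 = \left(3 \cdot 1 + 2 \sqrt{2^{2} + 1^{2}}\right) + 173 = \left(3 + 2 \sqrt{4 + 1}\right) + 173 = \left(3 + 2 \sqrt{5}\right) + 173 = 176 + 2 \sqrt{5}$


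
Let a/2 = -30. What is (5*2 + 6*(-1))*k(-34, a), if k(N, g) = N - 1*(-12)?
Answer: -88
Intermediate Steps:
a = -60 (a = 2*(-30) = -60)
k(N, g) = 12 + N (k(N, g) = N + 12 = 12 + N)
(5*2 + 6*(-1))*k(-34, a) = (5*2 + 6*(-1))*(12 - 34) = (10 - 6)*(-22) = 4*(-22) = -88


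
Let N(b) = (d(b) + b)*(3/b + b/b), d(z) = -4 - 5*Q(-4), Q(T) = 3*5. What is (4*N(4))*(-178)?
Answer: 93450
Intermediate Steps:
Q(T) = 15
d(z) = -79 (d(z) = -4 - 5*15 = -4 - 75 = -79)
N(b) = (1 + 3/b)*(-79 + b) (N(b) = (-79 + b)*(3/b + b/b) = (-79 + b)*(3/b + 1) = (-79 + b)*(1 + 3/b) = (1 + 3/b)*(-79 + b))
(4*N(4))*(-178) = (4*(-76 + 4 - 237/4))*(-178) = (4*(-525/4))*(-178) = -525*(-178) = 93450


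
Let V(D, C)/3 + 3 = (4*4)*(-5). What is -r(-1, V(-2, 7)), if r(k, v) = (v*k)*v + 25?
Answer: 61976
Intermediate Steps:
V(D, C) = -249 (V(D, C) = -9 + 3*((4*4)*(-5)) = -9 + 3*(16*(-5)) = -9 + 3*(-80) = -9 - 240 = -249)
r(k, v) = 25 + k*v² (r(k, v) = (k*v)*v + 25 = k*v² + 25 = 25 + k*v²)
-r(-1, V(-2, 7)) = -(25 - 1*(-249)²) = -(25 - 1*62001) = -(25 - 62001) = -1*(-61976) = 61976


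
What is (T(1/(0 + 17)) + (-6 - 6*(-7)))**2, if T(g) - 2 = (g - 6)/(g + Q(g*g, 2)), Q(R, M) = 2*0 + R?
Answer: 1067089/324 ≈ 3293.5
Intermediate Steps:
Q(R, M) = R (Q(R, M) = 0 + R = R)
T(g) = 2 + (-6 + g)/(g + g**2) (T(g) = 2 + (g - 6)/(g + g*g) = 2 + (-6 + g)/(g + g**2))
(T(1/(0 + 17)) + (-6 - 6*(-7)))**2 = ((-6 + 2*(1/(0 + 17))**2 + 3/(0 + 17))/((1/(0 + 17))*(1 + 1/(0 + 17))) + (-6 - 6*(-7)))**2 = ((-6 + 2*(1/17)**2 + 3/17)/((1/17)*(1 + 1/17)) + (-6 + 42))**2 = ((-6 + 2*(1/17)**2 + 3*(1/17))/((1/17)*(1 + 1/17)) + 36)**2 = (17*(-6 + 2*(1/289) + 3/17)/(18/17) + 36)**2 = (17*(17/18)*(-6 + 2/289 + 3/17) + 36)**2 = (17*(17/18)*(-1681/289) + 36)**2 = (-1681/18 + 36)**2 = (-1033/18)**2 = 1067089/324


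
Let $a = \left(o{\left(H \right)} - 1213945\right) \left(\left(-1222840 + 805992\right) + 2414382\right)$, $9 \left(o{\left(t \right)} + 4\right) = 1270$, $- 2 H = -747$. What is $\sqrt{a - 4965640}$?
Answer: $\frac{i \sqrt{21821647438474}}{3} \approx 1.5571 \cdot 10^{6} i$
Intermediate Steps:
$H = \frac{747}{2}$ ($H = \left(- \frac{1}{2}\right) \left(-747\right) = \frac{747}{2} \approx 373.5$)
$o{\left(t \right)} = \frac{1234}{9}$ ($o{\left(t \right)} = -4 + \frac{1}{9} \cdot 1270 = -4 + \frac{1270}{9} = \frac{1234}{9}$)
$a = - \frac{21821602747714}{9}$ ($a = \left(\frac{1234}{9} - 1213945\right) \left(\left(-1222840 + 805992\right) + 2414382\right) = - \frac{10924271 \left(-416848 + 2414382\right)}{9} = \left(- \frac{10924271}{9}\right) 1997534 = - \frac{21821602747714}{9} \approx -2.4246 \cdot 10^{12}$)
$\sqrt{a - 4965640} = \sqrt{- \frac{21821602747714}{9} - 4965640} = \sqrt{- \frac{21821647438474}{9}} = \frac{i \sqrt{21821647438474}}{3}$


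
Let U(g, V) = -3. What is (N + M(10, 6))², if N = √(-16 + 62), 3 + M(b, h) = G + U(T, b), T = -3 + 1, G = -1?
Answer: (7 - √46)² ≈ 0.047380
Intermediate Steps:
T = -2
M(b, h) = -7 (M(b, h) = -3 + (-1 - 3) = -3 - 4 = -7)
N = √46 ≈ 6.7823
(N + M(10, 6))² = (√46 - 7)² = (-7 + √46)²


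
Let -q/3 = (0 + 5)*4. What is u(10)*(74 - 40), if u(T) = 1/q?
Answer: -17/30 ≈ -0.56667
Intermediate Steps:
q = -60 (q = -3*(0 + 5)*4 = -15*4 = -3*20 = -60)
u(T) = -1/60 (u(T) = 1/(-60) = -1/60)
u(10)*(74 - 40) = -(74 - 40)/60 = -1/60*34 = -17/30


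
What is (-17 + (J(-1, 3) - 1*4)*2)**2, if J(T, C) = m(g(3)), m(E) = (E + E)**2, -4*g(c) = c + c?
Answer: 49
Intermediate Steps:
g(c) = -c/2 (g(c) = -(c + c)/4 = -c/2)
m(E) = 4*E**2 (m(E) = (2*E)**2 = 4*E**2)
J(T, C) = 9 (J(T, C) = 4*(-1/2*3)**2 = 4*(-3/2)**2 = 4*(9/4) = 9)
(-17 + (J(-1, 3) - 1*4)*2)**2 = (-17 + (9 - 1*4)*2)**2 = (-17 + (9 - 4)*2)**2 = (-17 + 5*2)**2 = (-17 + 10)**2 = (-7)**2 = 49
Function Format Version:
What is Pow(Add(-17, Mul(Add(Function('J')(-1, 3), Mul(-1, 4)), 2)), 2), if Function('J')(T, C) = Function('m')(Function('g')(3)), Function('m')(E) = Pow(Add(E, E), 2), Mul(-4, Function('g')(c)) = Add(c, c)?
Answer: 49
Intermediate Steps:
Function('g')(c) = Mul(Rational(-1, 2), c) (Function('g')(c) = Mul(Rational(-1, 4), Add(c, c)) = Mul(Rational(-1, 4), Mul(2, c)) = Mul(Rational(-1, 2), c))
Function('m')(E) = Mul(4, Pow(E, 2)) (Function('m')(E) = Pow(Mul(2, E), 2) = Mul(4, Pow(E, 2)))
Function('J')(T, C) = 9 (Function('J')(T, C) = Mul(4, Pow(Mul(Rational(-1, 2), 3), 2)) = Mul(4, Pow(Rational(-3, 2), 2)) = Mul(4, Rational(9, 4)) = 9)
Pow(Add(-17, Mul(Add(Function('J')(-1, 3), Mul(-1, 4)), 2)), 2) = Pow(Add(-17, Mul(Add(9, Mul(-1, 4)), 2)), 2) = Pow(Add(-17, Mul(Add(9, -4), 2)), 2) = Pow(Add(-17, Mul(5, 2)), 2) = Pow(Add(-17, 10), 2) = Pow(-7, 2) = 49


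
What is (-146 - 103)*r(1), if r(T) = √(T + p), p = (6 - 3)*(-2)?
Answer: -249*I*√5 ≈ -556.78*I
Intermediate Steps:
p = -6 (p = 3*(-2) = -6)
r(T) = √(-6 + T) (r(T) = √(T - 6) = √(-6 + T))
(-146 - 103)*r(1) = (-146 - 103)*√(-6 + 1) = -249*I*√5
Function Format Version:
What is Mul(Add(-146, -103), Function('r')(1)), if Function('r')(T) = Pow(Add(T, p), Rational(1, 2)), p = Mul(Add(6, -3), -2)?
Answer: Mul(-249, I, Pow(5, Rational(1, 2))) ≈ Mul(-556.78, I)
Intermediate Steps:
p = -6 (p = Mul(3, -2) = -6)
Function('r')(T) = Pow(Add(-6, T), Rational(1, 2)) (Function('r')(T) = Pow(Add(T, -6), Rational(1, 2)) = Pow(Add(-6, T), Rational(1, 2)))
Mul(Add(-146, -103), Function('r')(1)) = Mul(Add(-146, -103), Pow(Add(-6, 1), Rational(1, 2))) = Mul(-249, Pow(-5, Rational(1, 2))) = Mul(-249, Mul(I, Pow(5, Rational(1, 2)))) = Mul(-249, I, Pow(5, Rational(1, 2)))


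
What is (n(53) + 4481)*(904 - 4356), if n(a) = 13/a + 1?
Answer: -820053668/53 ≈ -1.5473e+7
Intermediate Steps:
n(a) = 1 + 13/a
(n(53) + 4481)*(904 - 4356) = ((13 + 53)/53 + 4481)*(904 - 4356) = ((1/53)*66 + 4481)*(-3452) = (66/53 + 4481)*(-3452) = (237559/53)*(-3452) = -820053668/53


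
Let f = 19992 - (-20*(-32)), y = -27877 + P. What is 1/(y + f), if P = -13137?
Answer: -1/21662 ≈ -4.6164e-5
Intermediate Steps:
y = -41014 (y = -27877 - 13137 = -41014)
f = 19352 (f = 19992 - 640 = 19352)
1/(y + f) = 1/(-41014 + 19352) = 1/(-21662) = -1/21662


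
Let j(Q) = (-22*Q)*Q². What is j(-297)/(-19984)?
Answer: -288178803/9992 ≈ -28841.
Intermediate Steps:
j(Q) = -22*Q³
j(-297)/(-19984) = -22*(-297)³/(-19984) = -22*(-26198073)*(-1/19984) = 576357606*(-1/19984) = -288178803/9992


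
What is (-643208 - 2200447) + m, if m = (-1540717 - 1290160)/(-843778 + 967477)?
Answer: -351760110722/123699 ≈ -2.8437e+6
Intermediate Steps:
m = -2830877/123699 ≈ -22.885
(-643208 - 2200447) + m = (-643208 - 2200447) - 2830877/123699 = -2843655 - 2830877/123699 = -351760110722/123699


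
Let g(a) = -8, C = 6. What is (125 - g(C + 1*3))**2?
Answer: 17689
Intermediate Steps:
(125 - g(C + 1*3))**2 = (125 - 1*(-8))**2 = (125 + 8)**2 = 133**2 = 17689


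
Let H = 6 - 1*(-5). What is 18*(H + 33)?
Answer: 792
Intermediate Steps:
H = 11 (H = 6 + 5 = 11)
18*(H + 33) = 18*(11 + 33) = 18*44 = 792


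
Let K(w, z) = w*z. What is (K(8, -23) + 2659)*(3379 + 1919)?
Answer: 13112550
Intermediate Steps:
(K(8, -23) + 2659)*(3379 + 1919) = (8*(-23) + 2659)*(3379 + 1919) = (-184 + 2659)*5298 = 2475*5298 = 13112550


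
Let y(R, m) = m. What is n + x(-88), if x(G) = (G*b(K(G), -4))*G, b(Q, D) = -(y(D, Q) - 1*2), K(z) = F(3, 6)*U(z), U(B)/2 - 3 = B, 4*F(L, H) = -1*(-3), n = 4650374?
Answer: 5653222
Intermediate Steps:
F(L, H) = ¾ (F(L, H) = (-1*(-3))/4 = (¼)*3 = ¾)
U(B) = 6 + 2*B
K(z) = 9/2 + 3*z/2 (K(z) = 3*(6 + 2*z)/4 = 9/2 + 3*z/2)
b(Q, D) = 2 - Q (b(Q, D) = -(Q - 1*2) = -(Q - 2) = -(-2 + Q) = 2 - Q)
x(G) = G²*(-5/2 - 3*G/2) (x(G) = (G*(2 - (9/2 + 3*G/2)))*G = (G*(2 + (-9/2 - 3*G/2)))*G = (G*(-5/2 - 3*G/2))*G = G²*(-5/2 - 3*G/2))
n + x(-88) = 4650374 + (½)*(-88)²*(-5 - 3*(-88)) = 4650374 + (½)*7744*(-5 + 264) = 4650374 + (½)*7744*259 = 4650374 + 1002848 = 5653222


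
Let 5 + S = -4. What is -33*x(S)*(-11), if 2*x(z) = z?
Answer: -3267/2 ≈ -1633.5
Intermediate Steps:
S = -9 (S = -5 - 4 = -9)
x(z) = z/2
-33*x(S)*(-11) = -33*(-9)/2*(-11) = -33*(-9/2)*(-11) = (297/2)*(-11) = -3267/2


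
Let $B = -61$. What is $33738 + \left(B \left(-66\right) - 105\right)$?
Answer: $37659$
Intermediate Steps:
$33738 + \left(B \left(-66\right) - 105\right) = 33738 - -3921 = 33738 + \left(4026 - 105\right) = 33738 + 3921 = 37659$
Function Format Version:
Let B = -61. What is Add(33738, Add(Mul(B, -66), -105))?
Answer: 37659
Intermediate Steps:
Add(33738, Add(Mul(B, -66), -105)) = Add(33738, Add(Mul(-61, -66), -105)) = Add(33738, Add(4026, -105)) = Add(33738, 3921) = 37659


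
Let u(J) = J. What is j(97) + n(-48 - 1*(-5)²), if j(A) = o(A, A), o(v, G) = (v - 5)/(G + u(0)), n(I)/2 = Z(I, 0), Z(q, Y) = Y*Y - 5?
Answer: -878/97 ≈ -9.0515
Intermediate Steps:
Z(q, Y) = -5 + Y² (Z(q, Y) = Y² - 5 = -5 + Y²)
n(I) = -10 (n(I) = 2*(-5 + 0²) = 2*(-5 + 0) = 2*(-5) = -10)
o(v, G) = (-5 + v)/G (o(v, G) = (v - 5)/(G + 0) = (-5 + v)/G)
j(A) = (-5 + A)/A
j(97) + n(-48 - 1*(-5)²) = (-5 + 97)/97 - 10 = (1/97)*92 - 10 = 92/97 - 10 = -878/97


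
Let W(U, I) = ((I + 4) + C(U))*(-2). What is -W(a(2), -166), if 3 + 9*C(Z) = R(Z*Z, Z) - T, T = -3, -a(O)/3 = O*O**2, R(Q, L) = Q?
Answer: -196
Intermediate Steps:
a(O) = -3*O**3 (a(O) = -3*O*O**2 = -3*O**3)
C(Z) = Z**2/9 (C(Z) = -1/3 + (Z*Z - 1*(-3))/9 = -1/3 + (Z**2 + 3)/9 = -1/3 + (3 + Z**2)/9 = -1/3 + (1/3 + Z**2/9) = Z**2/9)
W(U, I) = -8 - 2*I - 2*U**2/9 (W(U, I) = ((I + 4) + U**2/9)*(-2) = ((4 + I) + U**2/9)*(-2) = (4 + I + U**2/9)*(-2) = -8 - 2*I - 2*U**2/9)
-W(a(2), -166) = -(-8 - 2*(-166) - 2*(-3*2**3)**2/9) = -(-8 + 332 - 2*(-3*8)**2/9) = -(-8 + 332 - 2/9*(-24)**2) = -(-8 + 332 - 2/9*576) = -(-8 + 332 - 128) = -1*196 = -196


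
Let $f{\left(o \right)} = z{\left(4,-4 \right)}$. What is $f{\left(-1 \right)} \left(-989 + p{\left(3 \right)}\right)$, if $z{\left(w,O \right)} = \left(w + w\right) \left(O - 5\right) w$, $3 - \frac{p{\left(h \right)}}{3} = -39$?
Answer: $248544$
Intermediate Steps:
$p{\left(h \right)} = 126$ ($p{\left(h \right)} = 9 - -117 = 9 + 117 = 126$)
$z{\left(w,O \right)} = 2 w^{2} \left(-5 + O\right)$ ($z{\left(w,O \right)} = 2 w \left(-5 + O\right) w = 2 w^{2} \left(-5 + O\right)$)
$f{\left(o \right)} = -288$ ($f{\left(o \right)} = 2 \cdot 4^{2} \left(-5 - 4\right) = 2 \cdot 16 \left(-9\right) = -288$)
$f{\left(-1 \right)} \left(-989 + p{\left(3 \right)}\right) = - 288 \left(-989 + 126\right) = \left(-288\right) \left(-863\right) = 248544$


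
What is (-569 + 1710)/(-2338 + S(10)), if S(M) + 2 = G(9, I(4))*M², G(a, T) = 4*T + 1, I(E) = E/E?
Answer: -1141/1840 ≈ -0.62011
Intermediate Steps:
I(E) = 1
G(a, T) = 1 + 4*T
S(M) = -2 + 5*M² (S(M) = -2 + (1 + 4*1)*M² = -2 + (1 + 4)*M² = -2 + 5*M²)
(-569 + 1710)/(-2338 + S(10)) = (-569 + 1710)/(-2338 + (-2 + 5*10²)) = 1141/(-2338 + (-2 + 5*100)) = 1141/(-2338 + (-2 + 500)) = 1141/(-2338 + 498) = 1141/(-1840) = 1141*(-1/1840) = -1141/1840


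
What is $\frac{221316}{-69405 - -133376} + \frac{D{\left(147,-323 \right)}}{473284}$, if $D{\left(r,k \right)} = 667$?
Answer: $\frac{104787990401}{30276450764} \approx 3.461$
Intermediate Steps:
$\frac{221316}{-69405 - -133376} + \frac{D{\left(147,-323 \right)}}{473284} = \frac{221316}{-69405 - -133376} + \frac{667}{473284} = \frac{221316}{-69405 + 133376} + 667 \cdot \frac{1}{473284} = \frac{221316}{63971} + \frac{667}{473284} = \frac{104787990401}{30276450764}$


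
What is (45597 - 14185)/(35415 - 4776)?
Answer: 31412/30639 ≈ 1.0252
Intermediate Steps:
(45597 - 14185)/(35415 - 4776) = 31412/30639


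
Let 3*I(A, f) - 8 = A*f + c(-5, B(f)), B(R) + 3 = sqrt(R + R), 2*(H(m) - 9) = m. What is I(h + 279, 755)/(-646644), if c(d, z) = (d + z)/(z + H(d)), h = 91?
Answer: -836819965/5811066306 + 23*sqrt(1510)/5811066306 ≈ -0.14400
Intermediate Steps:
H(m) = 9 + m/2
B(R) = -3 + sqrt(2)*sqrt(R) (B(R) = -3 + sqrt(R + R) = -3 + sqrt(2*R) = -3 + sqrt(2)*sqrt(R))
c(d, z) = (d + z)/(9 + z + d/2) (c(d, z) = (d + z)/(z + (9 + d/2)) = (d + z)/(9 + z + d/2))
I(A, f) = 8/3 + A*f/3 + 2*(-8 + sqrt(2)*sqrt(f))/(3*(7 + 2*sqrt(2)*sqrt(f))) (I(A, f) = 8/3 + (A*f + 2*(-5 + (-3 + sqrt(2)*sqrt(f)))/(18 - 5 + 2*(-3 + sqrt(2)*sqrt(f))))/3 = 8/3 + (A*f + 2*(-8 + sqrt(2)*sqrt(f))/(18 - 5 + (-6 + 2*sqrt(2)*sqrt(f))))/3 = 8/3 + (A*f + 2*(-8 + sqrt(2)*sqrt(f))/(7 + 2*sqrt(2)*sqrt(f)))/3 = 8/3 + (A*f/3 + 2*(-8 + sqrt(2)*sqrt(f))/(3*(7 + 2*sqrt(2)*sqrt(f)))) = 8/3 + A*f/3 + 2*(-8 + sqrt(2)*sqrt(f))/(3*(7 + 2*sqrt(2)*sqrt(f))))
I(h + 279, 755)/(-646644) = ((-16 + (7 + 2*sqrt(2)*sqrt(755))*(8 + (91 + 279)*755) + 2*sqrt(2)*sqrt(755))/(3*(7 + 2*sqrt(2)*sqrt(755))))/(-646644) = ((-16 + (7 + 2*sqrt(1510))*(8 + 370*755) + 2*sqrt(1510))/(3*(7 + 2*sqrt(1510))))*(-1/646644) = ((-16 + (7 + 2*sqrt(1510))*(8 + 279350) + 2*sqrt(1510))/(3*(7 + 2*sqrt(1510))))*(-1/646644) = ((-16 + (7 + 2*sqrt(1510))*279358 + 2*sqrt(1510))/(3*(7 + 2*sqrt(1510))))*(-1/646644) = ((-16 + (1955506 + 558716*sqrt(1510)) + 2*sqrt(1510))/(3*(7 + 2*sqrt(1510))))*(-1/646644) = ((1955490 + 558718*sqrt(1510))/(3*(7 + 2*sqrt(1510))))*(-1/646644) = -(1955490 + 558718*sqrt(1510))/(1939932*(7 + 2*sqrt(1510)))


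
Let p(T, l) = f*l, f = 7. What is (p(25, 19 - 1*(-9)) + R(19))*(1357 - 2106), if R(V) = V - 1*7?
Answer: -155792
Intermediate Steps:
p(T, l) = 7*l
R(V) = -7 + V (R(V) = V - 7 = -7 + V)
(p(25, 19 - 1*(-9)) + R(19))*(1357 - 2106) = (7*(19 - 1*(-9)) + (-7 + 19))*(1357 - 2106) = (7*(19 + 9) + 12)*(-749) = (7*28 + 12)*(-749) = (196 + 12)*(-749) = 208*(-749) = -155792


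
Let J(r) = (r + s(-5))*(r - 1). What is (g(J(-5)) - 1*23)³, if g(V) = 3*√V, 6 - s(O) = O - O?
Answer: -8441 + 4599*I*√6 ≈ -8441.0 + 11265.0*I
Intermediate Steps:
s(O) = 6 (s(O) = 6 - (O - O) = 6 - 1*0 = 6 + 0 = 6)
J(r) = (-1 + r)*(6 + r) (J(r) = (r + 6)*(r - 1) = (6 + r)*(-1 + r) = (-1 + r)*(6 + r))
(g(J(-5)) - 1*23)³ = (3*√(-6 + (-5)² + 5*(-5)) - 1*23)³ = (3*√(-6 + 25 - 25) - 23)³ = (3*√(-6) - 23)³ = (3*(I*√6) - 23)³ = (3*I*√6 - 23)³ = (-23 + 3*I*√6)³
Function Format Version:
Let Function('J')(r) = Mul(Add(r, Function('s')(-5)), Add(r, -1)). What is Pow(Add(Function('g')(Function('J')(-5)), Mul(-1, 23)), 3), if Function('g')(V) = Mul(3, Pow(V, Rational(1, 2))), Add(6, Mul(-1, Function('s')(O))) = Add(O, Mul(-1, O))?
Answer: Add(-8441, Mul(4599, I, Pow(6, Rational(1, 2)))) ≈ Add(-8441.0, Mul(11265., I))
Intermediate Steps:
Function('s')(O) = 6 (Function('s')(O) = Add(6, Mul(-1, Add(O, Mul(-1, O)))) = Add(6, Mul(-1, 0)) = Add(6, 0) = 6)
Function('J')(r) = Mul(Add(-1, r), Add(6, r)) (Function('J')(r) = Mul(Add(r, 6), Add(r, -1)) = Mul(Add(6, r), Add(-1, r)) = Mul(Add(-1, r), Add(6, r)))
Pow(Add(Function('g')(Function('J')(-5)), Mul(-1, 23)), 3) = Pow(Add(Mul(3, Pow(Add(-6, Pow(-5, 2), Mul(5, -5)), Rational(1, 2))), Mul(-1, 23)), 3) = Pow(Add(Mul(3, Pow(Add(-6, 25, -25), Rational(1, 2))), -23), 3) = Pow(Add(Mul(3, Pow(-6, Rational(1, 2))), -23), 3) = Pow(Add(Mul(3, Mul(I, Pow(6, Rational(1, 2)))), -23), 3) = Pow(Add(Mul(3, I, Pow(6, Rational(1, 2))), -23), 3) = Pow(Add(-23, Mul(3, I, Pow(6, Rational(1, 2)))), 3)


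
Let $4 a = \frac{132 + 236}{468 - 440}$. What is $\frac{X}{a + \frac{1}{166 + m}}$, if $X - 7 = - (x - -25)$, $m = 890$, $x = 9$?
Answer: $- \frac{199584}{24295} \approx -8.215$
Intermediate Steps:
$a = \frac{23}{7}$ ($a = \frac{\left(132 + 236\right) \frac{1}{468 - 440}}{4} = \frac{368 \cdot \frac{1}{28}}{4} = \frac{1}{4} \cdot \frac{92}{7} = \frac{23}{7} \approx 3.2857$)
$X = -27$ ($X = 7 - \left(9 - -25\right) = 7 - \left(9 + 25\right) = 7 - 34 = -27$)
$\frac{X}{a + \frac{1}{166 + m}} = - \frac{27}{\frac{23}{7} + \frac{1}{166 + 890}} = - \frac{27}{\frac{23}{7} + \frac{1}{1056}} = - \frac{27}{\frac{24295}{7392}} = \left(-27\right) \frac{7392}{24295} = - \frac{199584}{24295}$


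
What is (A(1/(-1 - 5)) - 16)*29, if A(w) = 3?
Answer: -377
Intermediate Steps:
(A(1/(-1 - 5)) - 16)*29 = (3 - 16)*29 = -13*29 = -377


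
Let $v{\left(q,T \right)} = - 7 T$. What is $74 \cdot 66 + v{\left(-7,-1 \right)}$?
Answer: $4891$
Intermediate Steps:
$74 \cdot 66 + v{\left(-7,-1 \right)} = 74 \cdot 66 - -7 = 4884 + 7 = 4891$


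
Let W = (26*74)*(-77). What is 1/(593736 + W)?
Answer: 1/445588 ≈ 2.2442e-6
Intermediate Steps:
W = -148148 (W = 1924*(-77) = -148148)
1/(593736 + W) = 1/(593736 - 148148) = 1/445588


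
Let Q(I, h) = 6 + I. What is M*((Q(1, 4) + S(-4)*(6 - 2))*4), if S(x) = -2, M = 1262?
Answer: -5048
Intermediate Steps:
M*((Q(1, 4) + S(-4)*(6 - 2))*4) = 1262*(((6 + 1) - 2*(6 - 2))*4) = 1262*((7 - 2*4)*4) = 1262*((7 - 8)*4) = 1262*(-1*4) = 1262*(-4) = -5048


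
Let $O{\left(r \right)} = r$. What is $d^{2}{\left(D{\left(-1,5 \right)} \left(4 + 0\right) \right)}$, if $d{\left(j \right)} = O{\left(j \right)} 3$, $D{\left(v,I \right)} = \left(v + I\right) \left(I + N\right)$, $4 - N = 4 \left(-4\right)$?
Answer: $1440000$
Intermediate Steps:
$N = 20$ ($N = 4 - 4 \left(-4\right) = 4 - -16 = 4 + 16 = 20$)
$D{\left(v,I \right)} = \left(20 + I\right) \left(I + v\right)$ ($D{\left(v,I \right)} = \left(v + I\right) \left(I + 20\right) = \left(I + v\right) \left(20 + I\right) = \left(20 + I\right) \left(I + v\right)$)
$d{\left(j \right)} = 3 j$ ($d{\left(j \right)} = j 3 = 3 j$)
$d^{2}{\left(D{\left(-1,5 \right)} \left(4 + 0\right) \right)} = \left(3 \left(5^{2} + 20 \cdot 5 + 20 \left(-1\right) + 5 \left(-1\right)\right) \left(4 + 0\right)\right)^{2} = \left(3 \left(25 + 100 - 20 - 5\right) 4\right)^{2} = \left(3 \cdot 100 \cdot 4\right)^{2} = \left(3 \cdot 400\right)^{2} = 1200^{2} = 1440000$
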